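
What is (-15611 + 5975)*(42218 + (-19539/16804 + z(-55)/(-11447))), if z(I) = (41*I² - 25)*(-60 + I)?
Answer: -20139869104691259/48088847 ≈ -4.1881e+8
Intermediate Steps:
z(I) = (-60 + I)*(-25 + 41*I²) (z(I) = (-25 + 41*I²)*(-60 + I) = (-60 + I)*(-25 + 41*I²))
(-15611 + 5975)*(42218 + (-19539/16804 + z(-55)/(-11447))) = (-15611 + 5975)*(42218 + (-19539/16804 + (1500 - 2460*(-55)² - 25*(-55) + 41*(-55)³)/(-11447))) = -9636*(42218 + (-19539*1/16804 + (1500 - 2460*3025 + 1375 + 41*(-166375))*(-1/11447))) = -9636*(42218 + (-19539/16804 + (1500 - 7441500 + 1375 - 6821375)*(-1/11447))) = -9636*(42218 + (-19539/16804 - 14260000*(-1/11447))) = -9636*(42218 + (-19539/16804 + 14260000/11447)) = -9636*(42218 + 239401377067/192355388) = -9636*8360261147651/192355388 = -20139869104691259/48088847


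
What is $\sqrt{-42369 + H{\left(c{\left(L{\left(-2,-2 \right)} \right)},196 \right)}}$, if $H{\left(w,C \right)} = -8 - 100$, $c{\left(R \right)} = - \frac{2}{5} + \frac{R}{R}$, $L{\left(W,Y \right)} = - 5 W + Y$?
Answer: $i \sqrt{42477} \approx 206.1 i$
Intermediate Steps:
$L{\left(W,Y \right)} = Y - 5 W$
$c{\left(R \right)} = \frac{3}{5}$ ($c{\left(R \right)} = \left(-2\right) \frac{1}{5} + 1 = - \frac{2}{5} + 1 = \frac{3}{5}$)
$H{\left(w,C \right)} = -108$
$\sqrt{-42369 + H{\left(c{\left(L{\left(-2,-2 \right)} \right)},196 \right)}} = \sqrt{-42369 - 108} = \sqrt{-42477} = i \sqrt{42477}$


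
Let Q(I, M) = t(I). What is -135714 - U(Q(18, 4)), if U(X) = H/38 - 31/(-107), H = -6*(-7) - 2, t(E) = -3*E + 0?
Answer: -275909291/2033 ≈ -1.3572e+5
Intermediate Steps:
t(E) = -3*E
Q(I, M) = -3*I
H = 40 (H = 42 - 2 = 40)
U(X) = 2729/2033 (U(X) = 40/38 - 31/(-107) = 40*(1/38) - 31*(-1/107) = 20/19 + 31/107 = 2729/2033)
-135714 - U(Q(18, 4)) = -135714 - 1*2729/2033 = -135714 - 2729/2033 = -275909291/2033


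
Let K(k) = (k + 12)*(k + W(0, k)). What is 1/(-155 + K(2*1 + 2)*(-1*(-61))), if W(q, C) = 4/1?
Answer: 1/7653 ≈ 0.00013067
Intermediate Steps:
W(q, C) = 4 (W(q, C) = 4*1 = 4)
K(k) = (4 + k)*(12 + k) (K(k) = (k + 12)*(k + 4) = (12 + k)*(4 + k) = (4 + k)*(12 + k))
1/(-155 + K(2*1 + 2)*(-1*(-61))) = 1/(-155 + (48 + (2*1 + 2)² + 16*(2*1 + 2))*(-1*(-61))) = 1/(-155 + (48 + (2 + 2)² + 16*(2 + 2))*61) = 1/(-155 + (48 + 4² + 16*4)*61) = 1/(-155 + (48 + 16 + 64)*61) = 1/(-155 + 128*61) = 1/(-155 + 7808) = 1/7653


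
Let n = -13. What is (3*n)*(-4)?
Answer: 156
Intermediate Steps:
(3*n)*(-4) = (3*(-13))*(-4) = -39*(-4) = 156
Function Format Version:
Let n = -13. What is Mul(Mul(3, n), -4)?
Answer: 156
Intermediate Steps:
Mul(Mul(3, n), -4) = Mul(Mul(3, -13), -4) = Mul(-39, -4) = 156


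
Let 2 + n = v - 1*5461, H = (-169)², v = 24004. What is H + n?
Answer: 47102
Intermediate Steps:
H = 28561
n = 18541 (n = -2 + (24004 - 1*5461) = -2 + (24004 - 5461) = -2 + 18543 = 18541)
H + n = 28561 + 18541 = 47102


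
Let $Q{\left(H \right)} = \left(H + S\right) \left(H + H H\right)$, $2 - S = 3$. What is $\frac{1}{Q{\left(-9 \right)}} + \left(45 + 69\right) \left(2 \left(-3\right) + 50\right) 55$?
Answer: $\frac{198633599}{720} \approx 2.7588 \cdot 10^{5}$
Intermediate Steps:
$S = -1$ ($S = 2 - 3 = -1$)
$Q{\left(H \right)} = \left(-1 + H\right) \left(H + H^{2}\right)$ ($Q{\left(H \right)} = \left(H - 1\right) \left(H + H H\right) = \left(-1 + H\right) \left(H + H^{2}\right)$)
$\frac{1}{Q{\left(-9 \right)}} + \left(45 + 69\right) \left(2 \left(-3\right) + 50\right) 55 = \frac{1}{\left(-9\right)^{3} - -9} + \left(45 + 69\right) \left(2 \left(-3\right) + 50\right) 55 = \frac{1}{-729 + 9} + 114 \left(-6 + 50\right) 55 = \frac{1}{-720} + 114 \cdot 44 \cdot 55 = - \frac{1}{720} + 5016 \cdot 55 = - \frac{1}{720} + 275880 = \frac{198633599}{720}$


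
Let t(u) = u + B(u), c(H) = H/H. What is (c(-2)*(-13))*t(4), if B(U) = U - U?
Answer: -52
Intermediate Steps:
B(U) = 0
c(H) = 1
t(u) = u (t(u) = u + 0 = u)
(c(-2)*(-13))*t(4) = (1*(-13))*4 = -13*4 = -52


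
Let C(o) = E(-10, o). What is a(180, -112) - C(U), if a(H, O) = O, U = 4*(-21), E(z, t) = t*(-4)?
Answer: -448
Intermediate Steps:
E(z, t) = -4*t
U = -84
C(o) = -4*o
a(180, -112) - C(U) = -112 - (-4)*(-84) = -112 - 1*336 = -112 - 336 = -448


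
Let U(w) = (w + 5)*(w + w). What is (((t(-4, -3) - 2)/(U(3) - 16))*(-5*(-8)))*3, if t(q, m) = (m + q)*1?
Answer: -135/4 ≈ -33.750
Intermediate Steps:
U(w) = 2*w*(5 + w) (U(w) = (5 + w)*(2*w) = 2*w*(5 + w))
t(q, m) = m + q
(((t(-4, -3) - 2)/(U(3) - 16))*(-5*(-8)))*3 = ((((-3 - 4) - 2)/(2*3*(5 + 3) - 16))*(-5*(-8)))*3 = (((-7 - 2)/(2*3*8 - 16))*40)*3 = (-9/(48 - 16)*40)*3 = (-9/32*40)*3 = (-9*1/32*40)*3 = -9/32*40*3 = -45/4*3 = -135/4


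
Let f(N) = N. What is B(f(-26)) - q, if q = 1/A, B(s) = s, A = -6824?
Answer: -177423/6824 ≈ -26.000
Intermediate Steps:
q = -1/6824 (q = 1/(-6824) = -1/6824 ≈ -0.00014654)
B(f(-26)) - q = -26 - 1*(-1/6824) = -26 + 1/6824 = -177423/6824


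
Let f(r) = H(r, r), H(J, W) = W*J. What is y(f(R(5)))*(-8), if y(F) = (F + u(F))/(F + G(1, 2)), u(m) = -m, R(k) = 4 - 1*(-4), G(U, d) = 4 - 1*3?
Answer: 0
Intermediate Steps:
G(U, d) = 1 (G(U, d) = 4 - 3 = 1)
R(k) = 8 (R(k) = 4 + 4 = 8)
H(J, W) = J*W
f(r) = r² (f(r) = r*r = r²)
y(F) = 0 (y(F) = (F - F)/(F + 1) = 0/(1 + F) = 0)
y(f(R(5)))*(-8) = 0*(-8) = 0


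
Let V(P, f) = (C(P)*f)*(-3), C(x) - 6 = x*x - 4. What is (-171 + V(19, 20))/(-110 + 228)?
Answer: -21951/118 ≈ -186.03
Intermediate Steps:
C(x) = 2 + x**2 (C(x) = 6 + (x*x - 4) = 6 + (x**2 - 4) = 6 + (-4 + x**2) = 2 + x**2)
V(P, f) = -3*f*(2 + P**2) (V(P, f) = ((2 + P**2)*f)*(-3) = (f*(2 + P**2))*(-3) = -3*f*(2 + P**2))
(-171 + V(19, 20))/(-110 + 228) = (-171 - 3*20*(2 + 19**2))/(-110 + 228) = (-171 - 3*20*(2 + 361))/118 = (-171 - 3*20*363)*(1/118) = (-171 - 21780)*(1/118) = -21951*1/118 = -21951/118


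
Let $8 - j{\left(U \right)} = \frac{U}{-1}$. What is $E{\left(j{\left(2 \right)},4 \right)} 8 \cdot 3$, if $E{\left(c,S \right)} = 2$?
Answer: $48$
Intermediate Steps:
$j{\left(U \right)} = 8 + U$ ($j{\left(U \right)} = 8 - \frac{U}{-1} = 8 - U \left(-1\right) = 8 - - U = 8 + U$)
$E{\left(j{\left(2 \right)},4 \right)} 8 \cdot 3 = 2 \cdot 8 \cdot 3 = 16 \cdot 3 = 48$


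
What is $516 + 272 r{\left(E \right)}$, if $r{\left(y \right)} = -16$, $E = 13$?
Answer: $-3836$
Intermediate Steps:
$516 + 272 r{\left(E \right)} = 516 + 272 \left(-16\right) = 516 - 4352 = -3836$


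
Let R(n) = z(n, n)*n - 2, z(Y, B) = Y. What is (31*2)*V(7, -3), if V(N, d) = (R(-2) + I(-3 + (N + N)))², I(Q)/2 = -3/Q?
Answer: 15872/121 ≈ 131.17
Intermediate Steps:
R(n) = -2 + n² (R(n) = n*n - 2 = n² - 2 = -2 + n²)
I(Q) = -6/Q (I(Q) = 2*(-3/Q) = -6/Q)
V(N, d) = (2 - 6/(-3 + 2*N))² (V(N, d) = ((-2 + (-2)²) - 6/(-3 + (N + N)))² = ((-2 + 4) - 6/(-3 + 2*N))² = (2 - 6/(-3 + 2*N))²)
(31*2)*V(7, -3) = (31*2)*(16*(-3 + 7)²/(-3 + 2*7)²) = 62*(16*4²/(-3 + 14)²) = 62*(16*16/11²) = 62*(16*16*(1/121)) = 62*(256/121) = 15872/121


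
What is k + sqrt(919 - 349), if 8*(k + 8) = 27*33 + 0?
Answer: 827/8 + sqrt(570) ≈ 127.25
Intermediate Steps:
k = 827/8 (k = -8 + (27*33 + 0)/8 = -8 + (891 + 0)/8 = -8 + (1/8)*891 = -8 + 891/8 = 827/8 ≈ 103.38)
k + sqrt(919 - 349) = 827/8 + sqrt(919 - 349) = 827/8 + sqrt(570)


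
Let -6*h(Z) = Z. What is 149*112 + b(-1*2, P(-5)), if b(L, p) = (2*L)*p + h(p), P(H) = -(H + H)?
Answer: 49939/3 ≈ 16646.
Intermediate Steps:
h(Z) = -Z/6
P(H) = -2*H
b(L, p) = -p/6 + 2*L*p (b(L, p) = (2*L)*p - p/6 = 2*L*p - p/6 = -p/6 + 2*L*p)
149*112 + b(-1*2, P(-5)) = 149*112 + (-2*(-5))*(-1 + 12*(-1*2))/6 = 16688 + (⅙)*10*(-1 + 12*(-2)) = 16688 + (⅙)*10*(-1 - 24) = 16688 + (⅙)*10*(-25) = 16688 - 125/3 = 49939/3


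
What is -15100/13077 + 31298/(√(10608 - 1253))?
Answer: -15100/13077 + 31298*√9355/9355 ≈ 322.44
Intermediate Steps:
-15100/13077 + 31298/(√(10608 - 1253)) = -15100*1/13077 + 31298/(√9355) = -15100/13077 + 31298*(√9355/9355) = -15100/13077 + 31298*√9355/9355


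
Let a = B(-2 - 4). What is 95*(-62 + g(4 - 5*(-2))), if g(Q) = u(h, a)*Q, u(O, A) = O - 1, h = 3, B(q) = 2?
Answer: -3230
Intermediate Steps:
a = 2
u(O, A) = -1 + O
g(Q) = 2*Q (g(Q) = (-1 + 3)*Q = 2*Q)
95*(-62 + g(4 - 5*(-2))) = 95*(-62 + 2*(4 - 5*(-2))) = 95*(-62 + 2*(4 + 10)) = 95*(-62 + 2*14) = 95*(-62 + 28) = 95*(-34) = -3230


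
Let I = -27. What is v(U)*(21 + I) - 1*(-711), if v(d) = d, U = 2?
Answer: 699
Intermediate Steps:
v(U)*(21 + I) - 1*(-711) = 2*(21 - 27) - 1*(-711) = 2*(-6) + 711 = -12 + 711 = 699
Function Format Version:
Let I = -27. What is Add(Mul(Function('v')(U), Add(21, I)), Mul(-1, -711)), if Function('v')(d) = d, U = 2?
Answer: 699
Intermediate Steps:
Add(Mul(Function('v')(U), Add(21, I)), Mul(-1, -711)) = Add(Mul(2, Add(21, -27)), Mul(-1, -711)) = Add(Mul(2, -6), 711) = Add(-12, 711) = 699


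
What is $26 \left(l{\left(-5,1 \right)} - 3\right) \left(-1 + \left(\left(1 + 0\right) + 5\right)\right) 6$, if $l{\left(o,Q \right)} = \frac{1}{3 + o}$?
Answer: $-2730$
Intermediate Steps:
$26 \left(l{\left(-5,1 \right)} - 3\right) \left(-1 + \left(\left(1 + 0\right) + 5\right)\right) 6 = 26 \left(\frac{1}{3 - 5} - 3\right) \left(-1 + \left(\left(1 + 0\right) + 5\right)\right) 6 = 26 \left(\frac{1}{-2} - 3\right) \left(-1 + \left(1 + 5\right)\right) 6 = 26 \left(- \frac{1}{2} - 3\right) \left(-1 + 6\right) 6 = 26 \left(- \frac{7}{2}\right) 5 \cdot 6 = \left(-91\right) 30 = -2730$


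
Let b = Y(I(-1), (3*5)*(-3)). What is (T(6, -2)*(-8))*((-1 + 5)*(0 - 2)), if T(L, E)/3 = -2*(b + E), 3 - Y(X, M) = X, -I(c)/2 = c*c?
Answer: -1152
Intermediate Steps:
I(c) = -2*c**2 (I(c) = -2*c*c = -2*c**2)
Y(X, M) = 3 - X
b = 5 (b = 3 - (-2)*(-1)**2 = 3 - (-2) = 3 - 1*(-2) = 3 + 2 = 5)
T(L, E) = -30 - 6*E (T(L, E) = 3*(-2*(5 + E)) = 3*(-10 - 2*E) = -30 - 6*E)
(T(6, -2)*(-8))*((-1 + 5)*(0 - 2)) = ((-30 - 6*(-2))*(-8))*((-1 + 5)*(0 - 2)) = ((-30 + 12)*(-8))*(4*(-2)) = -18*(-8)*(-8) = 144*(-8) = -1152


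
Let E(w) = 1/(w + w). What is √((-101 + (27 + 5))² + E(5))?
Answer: √476110/10 ≈ 69.001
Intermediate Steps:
E(w) = 1/(2*w)
√((-101 + (27 + 5))² + E(5)) = √((-101 + (27 + 5))² + (½)/5) = √((-101 + 32)² + (½)*(⅕)) = √((-69)² + ⅒) = √(4761 + ⅒) = √(47611/10) = √476110/10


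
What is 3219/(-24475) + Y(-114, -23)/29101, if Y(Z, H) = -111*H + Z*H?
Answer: 32982006/712246975 ≈ 0.046307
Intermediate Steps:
Y(Z, H) = -111*H + H*Z
3219/(-24475) + Y(-114, -23)/29101 = 3219/(-24475) - 23*(-111 - 114)/29101 = 3219*(-1/24475) - 23*(-225)*(1/29101) = -3219/24475 + 5175*(1/29101) = -3219/24475 + 5175/29101 = 32982006/712246975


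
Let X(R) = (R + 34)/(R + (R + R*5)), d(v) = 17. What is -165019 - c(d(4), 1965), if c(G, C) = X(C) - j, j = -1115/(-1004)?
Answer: -2278902360551/13810020 ≈ -1.6502e+5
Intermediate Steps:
j = 1115/1004 (j = -1115*(-1/1004) = 1115/1004 ≈ 1.1106)
X(R) = (34 + R)/(7*R) (X(R) = (34 + R)/(R + (R + 5*R)) = (34 + R)/(R + 6*R) = (34 + R)/((7*R)) = (34 + R)*(1/(7*R)) = (34 + R)/(7*R))
c(G, C) = -1115/1004 + (34 + C)/(7*C) (c(G, C) = (34 + C)/(7*C) - 1*1115/1004 = (34 + C)/(7*C) - 1115/1004 = -1115/1004 + (34 + C)/(7*C))
-165019 - c(d(4), 1965) = -165019 - (34136 - 6801*1965)/(7028*1965) = -165019 - (34136 - 13363965)/(7028*1965) = -165019 - (-13329829)/(7028*1965) = -165019 - 1*(-13329829/13810020) = -165019 + 13329829/13810020 = -2278902360551/13810020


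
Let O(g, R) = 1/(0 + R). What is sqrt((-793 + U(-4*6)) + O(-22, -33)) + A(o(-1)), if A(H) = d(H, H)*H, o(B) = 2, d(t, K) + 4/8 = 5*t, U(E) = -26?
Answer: 19 + 2*I*sqrt(222981)/33 ≈ 19.0 + 28.619*I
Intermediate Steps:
d(t, K) = -1/2 + 5*t
O(g, R) = 1/R
A(H) = H*(-1/2 + 5*H) (A(H) = (-1/2 + 5*H)*H = H*(-1/2 + 5*H))
sqrt((-793 + U(-4*6)) + O(-22, -33)) + A(o(-1)) = sqrt((-793 - 26) + 1/(-33)) + (1/2)*2*(-1 + 10*2) = sqrt(-819 - 1/33) + (1/2)*2*(-1 + 20) = sqrt(-27028/33) + (1/2)*2*19 = 2*I*sqrt(222981)/33 + 19 = 19 + 2*I*sqrt(222981)/33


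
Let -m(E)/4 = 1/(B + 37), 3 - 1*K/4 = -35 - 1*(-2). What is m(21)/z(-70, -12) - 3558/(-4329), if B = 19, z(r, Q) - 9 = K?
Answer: 846323/1030302 ≈ 0.82143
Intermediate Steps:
K = 144 (K = 12 - 4*(-35 - 1*(-2)) = 12 - 4*(-35 + 2) = 12 - 4*(-33) = 12 + 132 = 144)
z(r, Q) = 153 (z(r, Q) = 9 + 144 = 153)
m(E) = -1/14 (m(E) = -4/(19 + 37) = -4/56 = -4*1/56 = -1/14)
m(21)/z(-70, -12) - 3558/(-4329) = -1/14/153 - 3558/(-4329) = -1/14*1/153 - 3558*(-1/4329) = -1/2142 + 1186/1443 = 846323/1030302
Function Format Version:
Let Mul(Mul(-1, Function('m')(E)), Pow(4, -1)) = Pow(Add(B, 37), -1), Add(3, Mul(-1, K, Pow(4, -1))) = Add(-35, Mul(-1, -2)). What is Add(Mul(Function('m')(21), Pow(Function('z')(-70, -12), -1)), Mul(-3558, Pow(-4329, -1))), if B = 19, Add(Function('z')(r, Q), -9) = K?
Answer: Rational(846323, 1030302) ≈ 0.82143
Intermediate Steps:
K = 144 (K = Add(12, Mul(-4, Add(-35, Mul(-1, -2)))) = Add(12, Mul(-4, Add(-35, 2))) = Add(12, Mul(-4, -33)) = Add(12, 132) = 144)
Function('z')(r, Q) = 153 (Function('z')(r, Q) = Add(9, 144) = 153)
Function('m')(E) = Rational(-1, 14) (Function('m')(E) = Mul(-4, Pow(Add(19, 37), -1)) = Mul(-4, Pow(56, -1)) = Mul(-4, Rational(1, 56)) = Rational(-1, 14))
Add(Mul(Function('m')(21), Pow(Function('z')(-70, -12), -1)), Mul(-3558, Pow(-4329, -1))) = Add(Mul(Rational(-1, 14), Pow(153, -1)), Mul(-3558, Pow(-4329, -1))) = Add(Mul(Rational(-1, 14), Rational(1, 153)), Mul(-3558, Rational(-1, 4329))) = Add(Rational(-1, 2142), Rational(1186, 1443)) = Rational(846323, 1030302)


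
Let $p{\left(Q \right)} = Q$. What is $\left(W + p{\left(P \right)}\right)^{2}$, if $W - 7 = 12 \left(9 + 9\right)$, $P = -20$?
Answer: $41209$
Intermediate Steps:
$W = 223$ ($W = 7 + 12 \left(9 + 9\right) = 7 + 12 \cdot 18 = 7 + 216 = 223$)
$\left(W + p{\left(P \right)}\right)^{2} = \left(223 - 20\right)^{2} = 203^{2} = 41209$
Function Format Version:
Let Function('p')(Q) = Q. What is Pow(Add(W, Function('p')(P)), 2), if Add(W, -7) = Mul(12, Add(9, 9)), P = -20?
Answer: 41209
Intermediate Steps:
W = 223 (W = Add(7, Mul(12, Add(9, 9))) = Add(7, Mul(12, 18)) = Add(7, 216) = 223)
Pow(Add(W, Function('p')(P)), 2) = Pow(Add(223, -20), 2) = Pow(203, 2) = 41209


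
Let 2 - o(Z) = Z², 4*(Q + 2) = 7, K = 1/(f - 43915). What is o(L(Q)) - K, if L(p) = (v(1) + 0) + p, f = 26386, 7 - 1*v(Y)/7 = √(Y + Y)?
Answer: -693464753/280464 + 1365*√2/2 ≈ -1507.4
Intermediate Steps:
v(Y) = 49 - 7*√2*√Y (v(Y) = 49 - 7*√(Y + Y) = 49 - 7*√2*√Y)
K = -1/17529 (K = 1/(26386 - 43915) = 1/(-17529) = -1/17529 ≈ -5.7048e-5)
Q = -¼ (Q = -2 + (¼)*7 = -2 + 7/4 = -¼ ≈ -0.25000)
L(p) = 49 + p - 7*√2 (L(p) = ((49 - 7*√2*√1) + 0) + p = ((49 - 7*√2*1) + 0) + p = ((49 - 7*√2) + 0) + p = (49 - 7*√2) + p = 49 + p - 7*√2)
o(Z) = 2 - Z²
o(L(Q)) - K = (2 - (49 - ¼ - 7*√2)²) - 1*(-1/17529) = (2 - (195/4 - 7*√2)²) + 1/17529 = 35059/17529 - (195/4 - 7*√2)²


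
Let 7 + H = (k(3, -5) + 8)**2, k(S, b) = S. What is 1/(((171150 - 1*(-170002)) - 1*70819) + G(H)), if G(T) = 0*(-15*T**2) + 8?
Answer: 1/270341 ≈ 3.6990e-6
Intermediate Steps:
H = 114 (H = -7 + (3 + 8)**2 = -7 + 11**2 = -7 + 121 = 114)
G(T) = 8 (G(T) = 0 + 8 = 8)
1/(((171150 - 1*(-170002)) - 1*70819) + G(H)) = 1/(((171150 - 1*(-170002)) - 1*70819) + 8) = 1/(((171150 + 170002) - 70819) + 8) = 1/((341152 - 70819) + 8) = 1/(270333 + 8) = 1/270341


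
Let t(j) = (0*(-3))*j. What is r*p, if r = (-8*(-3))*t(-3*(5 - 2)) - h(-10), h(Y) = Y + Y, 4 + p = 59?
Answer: 1100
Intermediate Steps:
p = 55 (p = -4 + 59 = 55)
t(j) = 0 (t(j) = 0*j = 0)
h(Y) = 2*Y
r = 20 (r = -8*(-3)*0 - 2*(-10) = 24*0 - 1*(-20) = 0 + 20 = 20)
r*p = 20*55 = 1100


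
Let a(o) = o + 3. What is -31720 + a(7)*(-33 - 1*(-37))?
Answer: -31680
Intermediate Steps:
a(o) = 3 + o
-31720 + a(7)*(-33 - 1*(-37)) = -31720 + (3 + 7)*(-33 - 1*(-37)) = -31720 + 10*(-33 + 37) = -31720 + 10*4 = -31720 + 40 = -31680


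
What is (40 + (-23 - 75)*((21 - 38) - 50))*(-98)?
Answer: -647388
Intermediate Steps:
(40 + (-23 - 75)*((21 - 38) - 50))*(-98) = (40 - 98*(-17 - 50))*(-98) = (40 - 98*(-67))*(-98) = (40 + 6566)*(-98) = 6606*(-98) = -647388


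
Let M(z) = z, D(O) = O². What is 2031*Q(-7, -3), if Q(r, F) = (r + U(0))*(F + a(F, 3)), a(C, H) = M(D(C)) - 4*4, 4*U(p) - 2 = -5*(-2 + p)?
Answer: 81240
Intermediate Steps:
U(p) = 3 - 5*p/4 (U(p) = ½ + (-5*(-2 + p))/4 = ½ + (10 - 5*p)/4 = ½ + (5/2 - 5*p/4) = 3 - 5*p/4)
a(C, H) = -16 + C² (a(C, H) = C² - 4*4 = C² - 16 = -16 + C²)
Q(r, F) = (3 + r)*(-16 + F + F²) (Q(r, F) = (r + (3 - 5/4*0))*(F + (-16 + F²)) = (r + (3 + 0))*(-16 + F + F²) = (r + 3)*(-16 + F + F²) = (3 + r)*(-16 + F + F²))
2031*Q(-7, -3) = 2031*(-48 + 3*(-3) + 3*(-3)² - 3*(-7) - 7*(-16 + (-3)²)) = 2031*(-48 - 9 + 3*9 + 21 - 7*(-16 + 9)) = 2031*(-48 - 9 + 27 + 21 - 7*(-7)) = 2031*(-48 - 9 + 27 + 21 + 49) = 2031*40 = 81240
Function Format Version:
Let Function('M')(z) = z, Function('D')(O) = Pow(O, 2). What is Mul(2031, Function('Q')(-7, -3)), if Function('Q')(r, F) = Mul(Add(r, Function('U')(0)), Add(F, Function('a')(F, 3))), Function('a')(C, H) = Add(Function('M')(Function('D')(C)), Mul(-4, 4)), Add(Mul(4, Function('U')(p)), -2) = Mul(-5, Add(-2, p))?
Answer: 81240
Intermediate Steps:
Function('U')(p) = Add(3, Mul(Rational(-5, 4), p)) (Function('U')(p) = Add(Rational(1, 2), Mul(Rational(1, 4), Mul(-5, Add(-2, p)))) = Add(Rational(1, 2), Mul(Rational(1, 4), Add(10, Mul(-5, p)))) = Add(Rational(1, 2), Add(Rational(5, 2), Mul(Rational(-5, 4), p))) = Add(3, Mul(Rational(-5, 4), p)))
Function('a')(C, H) = Add(-16, Pow(C, 2)) (Function('a')(C, H) = Add(Pow(C, 2), Mul(-4, 4)) = Add(Pow(C, 2), -16) = Add(-16, Pow(C, 2)))
Function('Q')(r, F) = Mul(Add(3, r), Add(-16, F, Pow(F, 2))) (Function('Q')(r, F) = Mul(Add(r, Add(3, Mul(Rational(-5, 4), 0))), Add(F, Add(-16, Pow(F, 2)))) = Mul(Add(r, Add(3, 0)), Add(-16, F, Pow(F, 2))) = Mul(Add(r, 3), Add(-16, F, Pow(F, 2))) = Mul(Add(3, r), Add(-16, F, Pow(F, 2))))
Mul(2031, Function('Q')(-7, -3)) = Mul(2031, Add(-48, Mul(3, -3), Mul(3, Pow(-3, 2)), Mul(-3, -7), Mul(-7, Add(-16, Pow(-3, 2))))) = Mul(2031, Add(-48, -9, Mul(3, 9), 21, Mul(-7, Add(-16, 9)))) = Mul(2031, Add(-48, -9, 27, 21, Mul(-7, -7))) = Mul(2031, Add(-48, -9, 27, 21, 49)) = Mul(2031, 40) = 81240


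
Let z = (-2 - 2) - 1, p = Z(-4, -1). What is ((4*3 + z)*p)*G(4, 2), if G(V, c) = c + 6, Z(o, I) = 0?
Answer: 0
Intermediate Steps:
G(V, c) = 6 + c
p = 0
z = -5 (z = -4 - 1 = -5)
((4*3 + z)*p)*G(4, 2) = ((4*3 - 5)*0)*(6 + 2) = ((12 - 5)*0)*8 = (7*0)*8 = 0*8 = 0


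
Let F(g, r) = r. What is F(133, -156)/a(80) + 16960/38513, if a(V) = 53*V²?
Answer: 1436705993/3265902400 ≈ 0.43991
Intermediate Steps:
F(133, -156)/a(80) + 16960/38513 = -156/(53*80²) + 16960/38513 = -156/(53*6400) + 16960*(1/38513) = -156/339200 + 16960/38513 = -156*1/339200 + 16960/38513 = -39/84800 + 16960/38513 = 1436705993/3265902400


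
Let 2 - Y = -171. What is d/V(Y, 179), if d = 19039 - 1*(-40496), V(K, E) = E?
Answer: 59535/179 ≈ 332.60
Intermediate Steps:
Y = 173 (Y = 2 - 1*(-171) = 2 + 171 = 173)
d = 59535 (d = 19039 + 40496 = 59535)
d/V(Y, 179) = 59535/179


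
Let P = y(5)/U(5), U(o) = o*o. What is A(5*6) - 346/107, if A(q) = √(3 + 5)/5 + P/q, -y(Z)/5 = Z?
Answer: -10487/3210 + 2*√2/5 ≈ -2.7013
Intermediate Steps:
U(o) = o²
y(Z) = -5*Z
P = -1 (P = (-5*5)/(5²) = -25/25 = -25*1/25 = -1)
A(q) = -1/q + 2*√2/5 (A(q) = √(3 + 5)/5 - 1/q = √8*(⅕) - 1/q = (2*√2)*(⅕) - 1/q = 2*√2/5 - 1/q = -1/q + 2*√2/5)
A(5*6) - 346/107 = (-1/(5*6) + 2*√2/5) - 346/107 = (-1/30 + 2*√2/5) - 346/107 = -10487/3210 + 2*√2/5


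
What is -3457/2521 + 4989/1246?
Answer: 8269847/3141166 ≈ 2.6327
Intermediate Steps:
-3457/2521 + 4989/1246 = 8269847/3141166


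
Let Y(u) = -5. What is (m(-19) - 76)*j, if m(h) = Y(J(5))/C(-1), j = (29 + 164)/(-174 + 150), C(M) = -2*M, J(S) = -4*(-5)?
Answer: 30301/48 ≈ 631.27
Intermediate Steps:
J(S) = 20
j = -193/24 (j = 193/(-24) = 193*(-1/24) = -193/24 ≈ -8.0417)
m(h) = -5/2 (m(h) = -5/((-2*(-1))) = -5/2)
(m(-19) - 76)*j = (-5/2 - 76)*(-193/24) = -157/2*(-193/24) = 30301/48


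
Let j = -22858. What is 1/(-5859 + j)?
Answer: -1/28717 ≈ -3.4823e-5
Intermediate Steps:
1/(-5859 + j) = 1/(-5859 - 22858) = 1/(-28717) = -1/28717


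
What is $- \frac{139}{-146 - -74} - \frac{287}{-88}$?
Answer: $\frac{514}{99} \approx 5.1919$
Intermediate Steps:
$- \frac{139}{-146 - -74} - \frac{287}{-88} = - \frac{139}{-146 + 74} - - \frac{287}{88} = - \frac{139}{-72} + \frac{287}{88} = \left(-139\right) \left(- \frac{1}{72}\right) + \frac{287}{88} = \frac{139}{72} + \frac{287}{88} = \frac{514}{99}$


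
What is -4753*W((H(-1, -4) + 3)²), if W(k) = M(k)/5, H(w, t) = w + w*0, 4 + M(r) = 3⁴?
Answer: -365981/5 ≈ -73196.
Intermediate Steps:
M(r) = 77 (M(r) = -4 + 3⁴ = -4 + 81 = 77)
H(w, t) = w (H(w, t) = w + 0 = w)
W(k) = 77/5
-4753*W((H(-1, -4) + 3)²) = -4753*77/5 = -365981/5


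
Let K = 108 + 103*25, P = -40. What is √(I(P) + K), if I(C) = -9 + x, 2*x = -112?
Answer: √2618 ≈ 51.166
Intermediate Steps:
x = -56 (x = (½)*(-112) = -56)
K = 2683 (K = 108 + 2575 = 2683)
I(C) = -65 (I(C) = -9 - 56 = -65)
√(I(P) + K) = √(-65 + 2683) = √2618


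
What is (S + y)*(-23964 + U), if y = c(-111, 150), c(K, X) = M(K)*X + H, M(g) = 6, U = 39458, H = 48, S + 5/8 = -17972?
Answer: -1055118159/4 ≈ -2.6378e+8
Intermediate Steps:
S = -143781/8 (S = -5/8 - 17972 = -143781/8 ≈ -17973.)
c(K, X) = 48 + 6*X (c(K, X) = 6*X + 48 = 48 + 6*X)
y = 948 (y = 48 + 6*150 = 48 + 900 = 948)
(S + y)*(-23964 + U) = (-143781/8 + 948)*(-23964 + 39458) = -136197/8*15494 = -1055118159/4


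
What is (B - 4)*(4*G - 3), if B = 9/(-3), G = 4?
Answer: -91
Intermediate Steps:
B = -3 (B = 9*(-⅓) = -3)
(B - 4)*(4*G - 3) = (-3 - 4)*(4*4 - 3) = -7*(16 - 3) = -7*13 = -91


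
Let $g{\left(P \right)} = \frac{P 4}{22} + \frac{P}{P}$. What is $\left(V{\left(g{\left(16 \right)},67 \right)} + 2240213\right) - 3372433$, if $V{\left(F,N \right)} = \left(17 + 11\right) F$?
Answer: $- \frac{12453216}{11} \approx -1.1321 \cdot 10^{6}$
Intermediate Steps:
$g{\left(P \right)} = 1 + \frac{2 P}{11}$ ($g{\left(P \right)} = 4 P \frac{1}{22} + 1 = \frac{2 P}{11} + 1 = 1 + \frac{2 P}{11}$)
$V{\left(F,N \right)} = 28 F$
$\left(V{\left(g{\left(16 \right)},67 \right)} + 2240213\right) - 3372433 = \left(28 \left(1 + \frac{2}{11} \cdot 16\right) + 2240213\right) - 3372433 = \left(28 \left(1 + \frac{32}{11}\right) + 2240213\right) - 3372433 = \left(28 \cdot \frac{43}{11} + 2240213\right) - 3372433 = \left(\frac{1204}{11} + 2240213\right) - 3372433 = \frac{24643547}{11} - 3372433 = - \frac{12453216}{11}$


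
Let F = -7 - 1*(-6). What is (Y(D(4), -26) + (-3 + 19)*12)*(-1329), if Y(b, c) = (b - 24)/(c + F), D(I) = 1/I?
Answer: -9228133/36 ≈ -2.5634e+5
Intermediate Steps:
F = -1 (F = -7 + 6 = -1)
Y(b, c) = (-24 + b)/(-1 + c) (Y(b, c) = (b - 24)/(c - 1) = (-24 + b)/(-1 + c))
(Y(D(4), -26) + (-3 + 19)*12)*(-1329) = ((-24 + 1/4)/(-1 - 26) + (-3 + 19)*12)*(-1329) = ((-24 + ¼)/(-27) + 16*12)*(-1329) = (-1/27*(-95/4) + 192)*(-1329) = (95/108 + 192)*(-1329) = (20831/108)*(-1329) = -9228133/36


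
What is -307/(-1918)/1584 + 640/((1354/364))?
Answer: 353879493599/2056801824 ≈ 172.05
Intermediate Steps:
-307/(-1918)/1584 + 640/((1354/364)) = -307*(-1/1918)*(1/1584) + 640/((1354*(1/364))) = (307/1918)*(1/1584) + 640/(677/182) = 307/3038112 + 640*(182/677) = 307/3038112 + 116480/677 = 353879493599/2056801824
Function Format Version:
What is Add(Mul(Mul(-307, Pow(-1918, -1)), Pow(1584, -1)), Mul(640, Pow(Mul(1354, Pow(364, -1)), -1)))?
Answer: Rational(353879493599, 2056801824) ≈ 172.05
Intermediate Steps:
Add(Mul(Mul(-307, Pow(-1918, -1)), Pow(1584, -1)), Mul(640, Pow(Mul(1354, Pow(364, -1)), -1))) = Add(Mul(Mul(-307, Rational(-1, 1918)), Rational(1, 1584)), Mul(640, Pow(Mul(1354, Rational(1, 364)), -1))) = Add(Mul(Rational(307, 1918), Rational(1, 1584)), Mul(640, Pow(Rational(677, 182), -1))) = Add(Rational(307, 3038112), Mul(640, Rational(182, 677))) = Add(Rational(307, 3038112), Rational(116480, 677)) = Rational(353879493599, 2056801824)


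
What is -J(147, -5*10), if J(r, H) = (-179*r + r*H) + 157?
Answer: 33506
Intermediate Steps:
J(r, H) = 157 - 179*r + H*r (J(r, H) = (-179*r + H*r) + 157 = 157 - 179*r + H*r)
-J(147, -5*10) = -(157 - 179*147 - 5*10*147) = -(157 - 26313 - 50*147) = -(157 - 26313 - 7350) = -1*(-33506) = 33506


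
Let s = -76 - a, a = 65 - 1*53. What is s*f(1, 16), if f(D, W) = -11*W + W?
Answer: 14080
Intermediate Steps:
a = 12 (a = 65 - 53 = 12)
f(D, W) = -10*W
s = -88 (s = -76 - 1*12 = -76 - 12 = -88)
s*f(1, 16) = -(-880)*16 = -88*(-160) = 14080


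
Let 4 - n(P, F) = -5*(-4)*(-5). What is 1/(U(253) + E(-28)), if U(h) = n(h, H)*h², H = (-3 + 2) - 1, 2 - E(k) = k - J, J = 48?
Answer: 1/6657014 ≈ 1.5022e-7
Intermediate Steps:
E(k) = 50 - k (E(k) = 2 - (k - 1*48) = 2 - (k - 48) = 2 - (-48 + k) = 2 + (48 - k) = 50 - k)
H = -2 (H = -1 - 1 = -2)
n(P, F) = 104 (n(P, F) = 4 - (-5*(-4))*(-5) = 4 - 20*(-5) = 4 - 1*(-100) = 4 + 100 = 104)
U(h) = 104*h²
1/(U(253) + E(-28)) = 1/(104*253² + (50 - 1*(-28))) = 1/(104*64009 + (50 + 28)) = 1/(6656936 + 78) = 1/6657014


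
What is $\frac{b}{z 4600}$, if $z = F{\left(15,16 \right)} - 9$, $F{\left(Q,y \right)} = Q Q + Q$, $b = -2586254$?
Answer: $- \frac{117557}{48300} \approx -2.4339$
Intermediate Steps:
$F{\left(Q,y \right)} = Q + Q^{2}$ ($F{\left(Q,y \right)} = Q^{2} + Q = Q + Q^{2}$)
$z = 231$ ($z = 15 \left(1 + 15\right) - 9 = 15 \cdot 16 - 9 = 240 - 9 = 231$)
$\frac{b}{z 4600} = - \frac{2586254}{231 \cdot 4600} = - \frac{2586254}{1062600} = \left(-2586254\right) \frac{1}{1062600} = - \frac{117557}{48300}$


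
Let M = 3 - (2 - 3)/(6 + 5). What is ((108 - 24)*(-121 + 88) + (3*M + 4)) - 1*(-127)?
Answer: -28949/11 ≈ -2631.7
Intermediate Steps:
M = 34/11 (M = 3 - (-1)/11 = 3 - 1*(-1/11) = 3 + 1/11 = 34/11 ≈ 3.0909)
((108 - 24)*(-121 + 88) + (3*M + 4)) - 1*(-127) = ((108 - 24)*(-121 + 88) + (3*(34/11) + 4)) - 1*(-127) = (84*(-33) + (102/11 + 4)) + 127 = (-2772 + 146/11) + 127 = -30346/11 + 127 = -28949/11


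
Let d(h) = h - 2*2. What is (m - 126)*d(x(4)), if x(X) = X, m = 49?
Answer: 0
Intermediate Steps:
d(h) = -4 + h (d(h) = h - 4 = -4 + h)
(m - 126)*d(x(4)) = (49 - 126)*(-4 + 4) = -77*0 = 0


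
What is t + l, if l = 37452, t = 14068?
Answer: 51520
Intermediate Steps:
t + l = 14068 + 37452 = 51520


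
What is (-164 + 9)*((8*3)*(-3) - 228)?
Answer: 46500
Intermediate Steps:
(-164 + 9)*((8*3)*(-3) - 228) = -155*(24*(-3) - 228) = -155*(-72 - 228) = -155*(-300) = 46500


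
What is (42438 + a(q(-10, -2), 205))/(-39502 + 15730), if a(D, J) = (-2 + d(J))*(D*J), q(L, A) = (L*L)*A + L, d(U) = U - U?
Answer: -21423/3962 ≈ -5.4071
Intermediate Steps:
d(U) = 0
q(L, A) = L + A*L² (q(L, A) = L²*A + L = A*L² + L = L + A*L²)
a(D, J) = -2*D*J (a(D, J) = (-2 + 0)*(D*J) = -2*D*J)
(42438 + a(q(-10, -2), 205))/(-39502 + 15730) = (42438 - 2*(-10*(1 - 2*(-10)))*205)/(-39502 + 15730) = (42438 - 2*(-10*(1 + 20))*205)/(-23772) = (42438 - 2*(-10*21)*205)*(-1/23772) = (42438 - 2*(-210)*205)*(-1/23772) = (42438 + 86100)*(-1/23772) = 128538*(-1/23772) = -21423/3962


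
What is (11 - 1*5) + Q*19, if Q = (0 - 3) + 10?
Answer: 139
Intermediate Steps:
Q = 7 (Q = -3 + 10 = 7)
(11 - 1*5) + Q*19 = (11 - 1*5) + 7*19 = (11 - 5) + 133 = 6 + 133 = 139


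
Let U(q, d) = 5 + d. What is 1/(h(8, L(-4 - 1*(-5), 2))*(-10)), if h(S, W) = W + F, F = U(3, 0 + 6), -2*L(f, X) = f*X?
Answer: -1/100 ≈ -0.010000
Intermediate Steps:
L(f, X) = -X*f/2 (L(f, X) = -f*X/2 = -X*f/2)
F = 11 (F = 5 + (0 + 6) = 5 + 6 = 11)
h(S, W) = 11 + W (h(S, W) = W + 11 = 11 + W)
1/(h(8, L(-4 - 1*(-5), 2))*(-10)) = 1/((11 - ½*2*(-4 - 1*(-5)))*(-10)) = 1/((11 - ½*2*(-4 + 5))*(-10)) = 1/((11 - ½*2*1)*(-10)) = 1/((11 - 1)*(-10)) = 1/(10*(-10)) = 1/(-100) = -1/100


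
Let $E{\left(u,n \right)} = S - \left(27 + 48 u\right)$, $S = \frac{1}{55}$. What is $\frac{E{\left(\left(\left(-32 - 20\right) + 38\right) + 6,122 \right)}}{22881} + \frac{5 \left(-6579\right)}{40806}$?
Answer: $- \frac{4510623401}{5705834970} \approx -0.79053$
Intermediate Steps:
$S = \frac{1}{55} \approx 0.018182$
$E{\left(u,n \right)} = - \frac{1484}{55} - 48 u$ ($E{\left(u,n \right)} = \frac{1}{55} - \left(27 + 48 u\right) = - \frac{1484}{55} - 48 u$)
$\frac{E{\left(\left(\left(-32 - 20\right) + 38\right) + 6,122 \right)}}{22881} + \frac{5 \left(-6579\right)}{40806} = \frac{- \frac{1484}{55} - 48 \left(\left(\left(-32 - 20\right) + 38\right) + 6\right)}{22881} + \frac{5 \left(-6579\right)}{40806} = \left(- \frac{1484}{55} - 48 \left(\left(-52 + 38\right) + 6\right)\right) \frac{1}{22881} - \frac{3655}{4534} = \left(- \frac{1484}{55} - 48 \left(-14 + 6\right)\right) \frac{1}{22881} - \frac{3655}{4534} = \left(- \frac{1484}{55} - -384\right) \frac{1}{22881} - \frac{3655}{4534} = \left(- \frac{1484}{55} + 384\right) \frac{1}{22881} - \frac{3655}{4534} = \frac{19636}{55} \cdot \frac{1}{22881} - \frac{3655}{4534} = \frac{19636}{1258455} - \frac{3655}{4534} = - \frac{4510623401}{5705834970}$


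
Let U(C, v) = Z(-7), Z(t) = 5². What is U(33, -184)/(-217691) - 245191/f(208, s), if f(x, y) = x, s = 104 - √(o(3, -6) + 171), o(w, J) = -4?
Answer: -53375879181/45279728 ≈ -1178.8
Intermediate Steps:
Z(t) = 25
s = 104 - √167 (s = 104 - √(-4 + 171) = 104 - √167 ≈ 91.077)
U(C, v) = 25
U(33, -184)/(-217691) - 245191/f(208, s) = 25/(-217691) - 245191/208 = 25*(-1/217691) - 245191*1/208 = -25/217691 - 245191/208 = -53375879181/45279728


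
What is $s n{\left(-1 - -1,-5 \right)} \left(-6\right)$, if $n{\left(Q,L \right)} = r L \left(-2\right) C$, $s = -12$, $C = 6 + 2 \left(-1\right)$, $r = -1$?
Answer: $-2880$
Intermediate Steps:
$C = 4$ ($C = 6 - 2 = 4$)
$n{\left(Q,L \right)} = 8 L$ ($n{\left(Q,L \right)} = - L \left(-2\right) 4 = - \left(-2\right) L 4 = 2 L 4 = 8 L$)
$s n{\left(-1 - -1,-5 \right)} \left(-6\right) = - 12 \cdot 8 \left(-5\right) \left(-6\right) = \left(-12\right) \left(-40\right) \left(-6\right) = 480 \left(-6\right) = -2880$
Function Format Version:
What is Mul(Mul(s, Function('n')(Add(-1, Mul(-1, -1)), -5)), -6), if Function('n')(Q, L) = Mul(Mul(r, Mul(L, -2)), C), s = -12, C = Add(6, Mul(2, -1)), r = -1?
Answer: -2880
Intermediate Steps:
C = 4 (C = Add(6, -2) = 4)
Function('n')(Q, L) = Mul(8, L) (Function('n')(Q, L) = Mul(Mul(-1, Mul(L, -2)), 4) = Mul(Mul(-1, Mul(-2, L)), 4) = Mul(Mul(2, L), 4) = Mul(8, L))
Mul(Mul(s, Function('n')(Add(-1, Mul(-1, -1)), -5)), -6) = Mul(Mul(-12, Mul(8, -5)), -6) = Mul(Mul(-12, -40), -6) = Mul(480, -6) = -2880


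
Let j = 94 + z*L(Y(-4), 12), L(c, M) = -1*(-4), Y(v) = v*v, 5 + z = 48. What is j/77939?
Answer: 266/77939 ≈ 0.0034129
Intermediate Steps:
z = 43 (z = -5 + 48 = 43)
Y(v) = v²
L(c, M) = 4
j = 266 (j = 94 + 43*4 = 94 + 172 = 266)
j/77939 = 266/77939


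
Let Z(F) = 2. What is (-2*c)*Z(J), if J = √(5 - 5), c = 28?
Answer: -112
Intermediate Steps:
J = 0 (J = √0 = 0)
(-2*c)*Z(J) = -2*28*2 = -56*2 = -112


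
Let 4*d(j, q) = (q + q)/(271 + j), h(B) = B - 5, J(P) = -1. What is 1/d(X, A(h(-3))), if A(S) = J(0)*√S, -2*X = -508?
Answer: 525*I*√2/2 ≈ 371.23*I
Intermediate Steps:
h(B) = -5 + B
X = 254 (X = -½*(-508) = 254)
A(S) = -√S
d(j, q) = q/(2*(271 + j)) (d(j, q) = ((q + q)/(271 + j))/4 = ((2*q)/(271 + j))/4 = (2*q/(271 + j))/4 = q/(2*(271 + j)))
1/d(X, A(h(-3))) = 1/((-√(-5 - 3))/(2*(271 + 254))) = 1/((½)*(-√(-8))/525) = 1/((½)*(-2*I*√2)*(1/525)) = 1/(-I*√2/525) = 525*I*√2/2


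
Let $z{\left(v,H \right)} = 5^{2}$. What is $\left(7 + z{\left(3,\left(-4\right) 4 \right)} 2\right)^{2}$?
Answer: $3249$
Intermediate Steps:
$z{\left(v,H \right)} = 25$
$\left(7 + z{\left(3,\left(-4\right) 4 \right)} 2\right)^{2} = \left(7 + 25 \cdot 2\right)^{2} = \left(7 + 50\right)^{2} = 57^{2} = 3249$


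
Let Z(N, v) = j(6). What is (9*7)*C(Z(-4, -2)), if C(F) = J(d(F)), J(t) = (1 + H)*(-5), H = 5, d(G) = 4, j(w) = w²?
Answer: -1890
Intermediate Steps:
Z(N, v) = 36 (Z(N, v) = 6² = 36)
J(t) = -30 (J(t) = (1 + 5)*(-5) = 6*(-5) = -30)
C(F) = -30
(9*7)*C(Z(-4, -2)) = (9*7)*(-30) = 63*(-30) = -1890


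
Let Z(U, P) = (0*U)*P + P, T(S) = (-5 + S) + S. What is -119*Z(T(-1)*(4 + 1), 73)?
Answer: -8687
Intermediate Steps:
T(S) = -5 + 2*S
Z(U, P) = P (Z(U, P) = 0*P + P = 0 + P = P)
-119*Z(T(-1)*(4 + 1), 73) = -119*73 = -8687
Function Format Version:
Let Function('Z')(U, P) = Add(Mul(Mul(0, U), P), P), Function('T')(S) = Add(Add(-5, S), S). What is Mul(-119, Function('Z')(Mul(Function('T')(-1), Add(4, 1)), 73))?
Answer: -8687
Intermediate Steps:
Function('T')(S) = Add(-5, Mul(2, S))
Function('Z')(U, P) = P (Function('Z')(U, P) = Add(Mul(0, P), P) = Add(0, P) = P)
Mul(-119, Function('Z')(Mul(Function('T')(-1), Add(4, 1)), 73)) = Mul(-119, 73) = -8687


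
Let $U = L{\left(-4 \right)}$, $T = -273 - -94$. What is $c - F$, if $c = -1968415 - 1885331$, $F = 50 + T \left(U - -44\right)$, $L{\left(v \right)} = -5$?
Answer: $-3846815$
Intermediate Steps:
$T = -179$ ($T = -273 + 94 = -179$)
$U = -5$
$F = -6931$ ($F = 50 - 179 \left(-5 - -44\right) = 50 - 179 \left(-5 + 44\right) = 50 - 6981 = -6931$)
$c = -3853746$
$c - F = -3853746 - -6931 = -3853746 + 6931 = -3846815$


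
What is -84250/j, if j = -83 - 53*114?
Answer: 674/49 ≈ 13.755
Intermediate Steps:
j = -6125 (j = -83 - 6042 = -6125)
-84250/j = -84250/(-6125) = -84250*(-1/6125) = 674/49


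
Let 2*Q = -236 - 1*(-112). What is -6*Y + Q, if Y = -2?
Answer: -50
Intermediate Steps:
Q = -62 (Q = (-236 - 1*(-112))/2 = (-236 + 112)/2 = (½)*(-124) = -62)
-6*Y + Q = -6*(-2) - 62 = 12 - 62 = -50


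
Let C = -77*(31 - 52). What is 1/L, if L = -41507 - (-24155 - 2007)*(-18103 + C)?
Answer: -1/431348239 ≈ -2.3183e-9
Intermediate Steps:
C = 1617 (C = -77*(-21) = 1617)
L = -431348239 (L = -41507 - (-24155 - 2007)*(-18103 + 1617) = -41507 - (-26162)*(-16486) = -41507 - 1*431306732 = -41507 - 431306732 = -431348239)
1/L = 1/(-431348239) = -1/431348239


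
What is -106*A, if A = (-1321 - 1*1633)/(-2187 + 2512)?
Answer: 313124/325 ≈ 963.46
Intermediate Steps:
A = -2954/325 (A = (-1321 - 1633)/325 = -2954*1/325 = -2954/325 ≈ -9.0892)
-106*A = -106*(-2954/325) = 313124/325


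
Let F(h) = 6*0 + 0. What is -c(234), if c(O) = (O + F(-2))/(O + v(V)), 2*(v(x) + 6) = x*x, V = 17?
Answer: -468/745 ≈ -0.62819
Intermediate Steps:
v(x) = -6 + x**2/2 (v(x) = -6 + (x*x)/2 = -6 + x**2/2)
F(h) = 0 (F(h) = 0 + 0 = 0)
c(O) = O/(277/2 + O) (c(O) = (O + 0)/(O + (-6 + (1/2)*17**2)) = O/(O + (-6 + (1/2)*289)) = O/(O + (-6 + 289/2)) = O/(O + 277/2) = O/(277/2 + O))
-c(234) = -2*234/(277 + 2*234) = -2*234/(277 + 468) = -2*234/745 = -1*468/745 = -468/745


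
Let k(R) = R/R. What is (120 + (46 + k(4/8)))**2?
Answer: 27889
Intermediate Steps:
k(R) = 1
(120 + (46 + k(4/8)))**2 = (120 + (46 + 1))**2 = (120 + 47)**2 = 167**2 = 27889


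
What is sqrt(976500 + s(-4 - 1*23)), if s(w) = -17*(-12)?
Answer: 8*sqrt(15261) ≈ 988.28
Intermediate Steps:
s(w) = 204
sqrt(976500 + s(-4 - 1*23)) = sqrt(976500 + 204) = sqrt(976704) = 8*sqrt(15261)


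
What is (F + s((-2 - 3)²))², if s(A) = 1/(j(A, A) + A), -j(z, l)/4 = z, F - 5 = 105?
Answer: 68046001/5625 ≈ 12097.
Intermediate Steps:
F = 110 (F = 5 + 105 = 110)
j(z, l) = -4*z
s(A) = -1/(3*A) (s(A) = 1/(-4*A + A) = 1/(-3*A) = -1/(3*A))
(F + s((-2 - 3)²))² = (110 - 1/(3*(-2 - 3)²))² = (110 - 1/(3*((-5)²)))² = (110 - ⅓/25)² = (110 - ⅓*1/25)² = (110 - 1/75)² = (8249/75)² = 68046001/5625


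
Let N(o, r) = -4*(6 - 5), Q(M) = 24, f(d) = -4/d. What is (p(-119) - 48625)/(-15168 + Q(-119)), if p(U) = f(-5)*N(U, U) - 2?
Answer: 243151/75720 ≈ 3.2112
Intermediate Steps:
N(o, r) = -4 (N(o, r) = -4*1 = -4)
p(U) = -26/5 (p(U) = -4/(-5)*(-4) - 2 = -4*(-⅕)*(-4) - 2 = (⅘)*(-4) - 2 = -16/5 - 2 = -26/5)
(p(-119) - 48625)/(-15168 + Q(-119)) = (-26/5 - 48625)/(-15168 + 24) = -243151/5/(-15144) = -243151/5*(-1/15144) = 243151/75720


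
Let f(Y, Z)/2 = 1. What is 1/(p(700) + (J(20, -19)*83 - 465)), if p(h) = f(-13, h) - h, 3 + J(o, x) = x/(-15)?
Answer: -15/19603 ≈ -0.00076519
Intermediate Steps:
J(o, x) = -3 - x/15 (J(o, x) = -3 + x/(-15) = -3 + x*(-1/15) = -3 - x/15)
f(Y, Z) = 2 (f(Y, Z) = 2*1 = 2)
p(h) = 2 - h
1/(p(700) + (J(20, -19)*83 - 465)) = 1/((2 - 1*700) + ((-3 - 1/15*(-19))*83 - 465)) = 1/((2 - 700) + ((-3 + 19/15)*83 - 465)) = 1/(-698 + (-26/15*83 - 465)) = 1/(-698 + (-2158/15 - 465)) = 1/(-698 - 9133/15) = 1/(-19603/15) = -15/19603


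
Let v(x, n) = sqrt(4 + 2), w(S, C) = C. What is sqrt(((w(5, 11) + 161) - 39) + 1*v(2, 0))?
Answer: sqrt(133 + sqrt(6)) ≈ 11.638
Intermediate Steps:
v(x, n) = sqrt(6)
sqrt(((w(5, 11) + 161) - 39) + 1*v(2, 0)) = sqrt(((11 + 161) - 39) + 1*sqrt(6)) = sqrt((172 - 39) + sqrt(6)) = sqrt(133 + sqrt(6))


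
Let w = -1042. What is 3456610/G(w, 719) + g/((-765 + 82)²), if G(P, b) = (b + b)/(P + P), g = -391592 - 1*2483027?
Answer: -1680196371917241/335405591 ≈ -5.0094e+6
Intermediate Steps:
g = -2874619 (g = -391592 - 2483027 = -2874619)
G(P, b) = b/P (G(P, b) = (2*b)/((2*P)) = (2*b)*(1/(2*P)) = b/P)
3456610/G(w, 719) + g/((-765 + 82)²) = 3456610/((719/(-1042))) - 2874619/(-765 + 82)² = 3456610/((719*(-1/1042))) - 2874619/((-683)²) = 3456610/(-719/1042) - 2874619/466489 = 3456610*(-1042/719) - 2874619*1/466489 = -3601787620/719 - 2874619/466489 = -1680196371917241/335405591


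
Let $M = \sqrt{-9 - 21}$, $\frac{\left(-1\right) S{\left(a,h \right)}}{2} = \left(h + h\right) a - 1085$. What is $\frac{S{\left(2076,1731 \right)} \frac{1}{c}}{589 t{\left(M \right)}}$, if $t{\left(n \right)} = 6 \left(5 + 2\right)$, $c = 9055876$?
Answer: $- \frac{7186027}{112012130244} \approx -6.4154 \cdot 10^{-5}$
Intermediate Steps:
$S{\left(a,h \right)} = 2170 - 4 a h$ ($S{\left(a,h \right)} = - 2 \left(\left(h + h\right) a - 1085\right) = - 2 \left(2 h a - 1085\right) = - 2 \left(2 a h - 1085\right) = - 2 \left(-1085 + 2 a h\right) = 2170 - 4 a h$)
$M = i \sqrt{30}$ ($M = \sqrt{-30} = i \sqrt{30} \approx 5.4772 i$)
$t{\left(n \right)} = 42$ ($t{\left(n \right)} = 6 \cdot 7 = 42$)
$\frac{S{\left(2076,1731 \right)} \frac{1}{c}}{589 t{\left(M \right)}} = \frac{\left(2170 - 8304 \cdot 1731\right) \frac{1}{9055876}}{589 \cdot 42} = \frac{\left(2170 - 14374224\right) \frac{1}{9055876}}{24738} = \left(-14372054\right) \frac{1}{9055876} \cdot \frac{1}{24738} = \left(- \frac{7186027}{4527938}\right) \frac{1}{24738} = - \frac{7186027}{112012130244}$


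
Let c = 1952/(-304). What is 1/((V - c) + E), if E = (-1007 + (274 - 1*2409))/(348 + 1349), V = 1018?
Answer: 32243/32970710 ≈ 0.00097793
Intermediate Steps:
c = -122/19 (c = 1952*(-1/304) = -122/19 ≈ -6.4211)
E = -3142/1697 (E = (-1007 + (274 - 2409))/1697 = (-1007 - 2135)*(1/1697) = -3142*1/1697 = -3142/1697 ≈ -1.8515)
1/((V - c) + E) = 1/((1018 - 1*(-122/19)) - 3142/1697) = 1/((1018 + 122/19) - 3142/1697) = 1/(19464/19 - 3142/1697) = 1/(32970710/32243) = 32243/32970710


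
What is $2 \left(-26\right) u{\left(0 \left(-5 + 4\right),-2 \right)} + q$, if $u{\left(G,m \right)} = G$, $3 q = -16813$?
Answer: $- \frac{16813}{3} \approx -5604.3$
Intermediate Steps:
$q = - \frac{16813}{3}$ ($q = \frac{1}{3} \left(-16813\right) = - \frac{16813}{3} \approx -5604.3$)
$2 \left(-26\right) u{\left(0 \left(-5 + 4\right),-2 \right)} + q = 2 \left(-26\right) 0 \left(-5 + 4\right) - \frac{16813}{3} = - 52 \cdot 0 \left(-1\right) - \frac{16813}{3} = \left(-52\right) 0 - \frac{16813}{3} = 0 - \frac{16813}{3} = - \frac{16813}{3}$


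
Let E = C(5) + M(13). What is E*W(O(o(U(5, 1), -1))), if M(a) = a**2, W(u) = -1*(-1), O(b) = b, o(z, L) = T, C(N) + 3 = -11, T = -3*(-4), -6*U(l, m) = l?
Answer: 155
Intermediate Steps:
U(l, m) = -l/6
T = 12
C(N) = -14 (C(N) = -3 - 11 = -14)
o(z, L) = 12
W(u) = 1
E = 155 (E = -14 + 13**2 = -14 + 169 = 155)
E*W(O(o(U(5, 1), -1))) = 155*1 = 155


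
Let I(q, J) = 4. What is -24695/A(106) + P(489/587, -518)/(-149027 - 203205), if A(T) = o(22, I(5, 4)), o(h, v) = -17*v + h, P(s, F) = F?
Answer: 2174598267/4050668 ≈ 536.85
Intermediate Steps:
o(h, v) = h - 17*v
A(T) = -46 (A(T) = 22 - 17*4 = 22 - 68 = -46)
-24695/A(106) + P(489/587, -518)/(-149027 - 203205) = -24695/(-46) - 518/(-149027 - 203205) = -24695*(-1/46) - 518/(-352232) = 24695/46 - 518*(-1/352232) = 24695/46 + 259/176116 = 2174598267/4050668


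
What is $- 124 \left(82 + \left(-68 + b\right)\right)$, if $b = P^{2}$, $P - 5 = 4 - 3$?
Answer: $-6200$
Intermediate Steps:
$P = 6$ ($P = 5 + \left(4 - 3\right) = 5 + 1 = 6$)
$b = 36$ ($b = 6^{2} = 36$)
$- 124 \left(82 + \left(-68 + b\right)\right) = - 124 \left(82 + \left(-68 + 36\right)\right) = - 124 \left(82 - 32\right) = \left(-124\right) 50 = -6200$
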